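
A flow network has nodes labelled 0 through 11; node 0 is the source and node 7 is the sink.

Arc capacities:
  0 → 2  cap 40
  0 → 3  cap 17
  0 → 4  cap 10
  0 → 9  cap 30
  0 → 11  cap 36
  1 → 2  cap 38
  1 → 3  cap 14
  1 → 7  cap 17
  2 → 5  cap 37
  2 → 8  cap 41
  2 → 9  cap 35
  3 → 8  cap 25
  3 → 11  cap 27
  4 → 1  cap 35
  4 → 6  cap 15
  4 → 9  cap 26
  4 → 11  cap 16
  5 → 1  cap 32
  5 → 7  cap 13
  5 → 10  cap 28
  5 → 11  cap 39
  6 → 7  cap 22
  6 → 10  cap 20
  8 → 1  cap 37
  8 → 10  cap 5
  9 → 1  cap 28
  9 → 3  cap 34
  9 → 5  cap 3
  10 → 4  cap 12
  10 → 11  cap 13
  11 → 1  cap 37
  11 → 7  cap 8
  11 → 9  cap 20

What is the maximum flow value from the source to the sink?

augment #1: 0→11→7 bottleneck 8, total now 8
augment #2: 0→2→5→7 bottleneck 13, total now 21
augment #3: 0→4→1→7 bottleneck 10, total now 31
augment #4: 0→9→1→7 bottleneck 7, total now 38
augment #5: 0→9→1→4→6→7 bottleneck 10, total now 48
augment #6: 0→2→5→10→4→6→7 bottleneck 5, total now 53

Maximum flow value: 53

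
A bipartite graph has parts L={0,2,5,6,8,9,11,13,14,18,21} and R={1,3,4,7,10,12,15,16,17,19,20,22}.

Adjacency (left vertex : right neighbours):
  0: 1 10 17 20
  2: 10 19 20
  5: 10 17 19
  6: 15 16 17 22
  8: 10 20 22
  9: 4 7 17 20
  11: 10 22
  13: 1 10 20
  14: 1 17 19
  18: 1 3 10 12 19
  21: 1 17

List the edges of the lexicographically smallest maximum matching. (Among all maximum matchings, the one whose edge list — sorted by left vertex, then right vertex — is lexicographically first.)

|M| = 9 (so the lex-smallest maximum matching has 9 edges)
process left vertices in ascending order; for each, take the smallest-labelled available neighbour that still permits 9 edges overall, or leave it unmatched if none does
lex-smallest matching: {0-1, 2-10, 5-17, 6-15, 8-20, 9-4, 11-22, 14-19, 18-3}

Lex-smallest maximum matching: {(0,1), (2,10), (5,17), (6,15), (8,20), (9,4), (11,22), (14,19), (18,3)}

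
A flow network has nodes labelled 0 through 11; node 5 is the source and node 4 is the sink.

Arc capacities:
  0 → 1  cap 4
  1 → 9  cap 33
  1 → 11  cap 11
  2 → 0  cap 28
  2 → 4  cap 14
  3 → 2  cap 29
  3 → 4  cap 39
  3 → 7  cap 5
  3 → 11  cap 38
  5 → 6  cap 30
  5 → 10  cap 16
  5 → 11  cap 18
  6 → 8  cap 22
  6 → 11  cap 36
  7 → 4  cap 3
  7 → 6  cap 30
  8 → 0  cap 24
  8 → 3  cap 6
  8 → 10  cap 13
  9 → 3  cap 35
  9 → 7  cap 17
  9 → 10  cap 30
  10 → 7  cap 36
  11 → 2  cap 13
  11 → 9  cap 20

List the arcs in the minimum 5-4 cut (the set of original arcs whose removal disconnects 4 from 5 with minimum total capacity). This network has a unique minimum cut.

augment #1: 5→10→7→4 push 3
augment #2: 5→11→2→4 push 13
augment #3: 5→6→8→3→4 push 6
augment #4: 5→11→9→3→4 push 5
augment #5: 5→6→11→9→3→4 push 15
augment #6: 5→6→8→0→1→9→3→4 push 4
max flow = 46; residual-reachable set from 5 gives S-side
cut edges (S→T): {(0,1), (7,4), (8,3), (11,2), (11,9)} total cap 46

Min-cut arcs: {(0,1), (7,4), (8,3), (11,2), (11,9)} (total capacity 46)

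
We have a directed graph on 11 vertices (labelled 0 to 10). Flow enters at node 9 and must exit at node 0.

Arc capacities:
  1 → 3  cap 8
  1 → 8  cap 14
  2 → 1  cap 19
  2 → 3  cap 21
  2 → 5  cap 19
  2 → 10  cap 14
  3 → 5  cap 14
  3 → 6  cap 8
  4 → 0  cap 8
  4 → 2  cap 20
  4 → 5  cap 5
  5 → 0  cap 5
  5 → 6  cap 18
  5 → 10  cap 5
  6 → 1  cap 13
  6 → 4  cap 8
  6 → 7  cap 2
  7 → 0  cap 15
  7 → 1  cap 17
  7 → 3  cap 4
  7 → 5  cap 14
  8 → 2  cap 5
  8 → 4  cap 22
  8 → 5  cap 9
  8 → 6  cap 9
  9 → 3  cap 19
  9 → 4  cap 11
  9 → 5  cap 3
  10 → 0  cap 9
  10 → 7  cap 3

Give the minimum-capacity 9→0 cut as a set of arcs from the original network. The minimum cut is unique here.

Min-cut arcs: {(4,0), (5,0), (6,7), (10,0), (10,7)} (total capacity 27)

augment #1: 9→4→0 push 8
augment #2: 9→5→0 push 3
augment #3: 9→3→5→0 push 2
augment #4: 9→3→5→10→0 push 5
augment #5: 9→3→6→7→0 push 2
augment #6: 9→4→2→10→0 push 3
augment #7: 9→3→6→4→2→10→0 push 1
augment #8: 9→3→6→4→2→10→7→0 push 3
max flow = 27; residual-reachable set from 9 gives S-side
cut edges (S→T): {(4,0), (5,0), (6,7), (10,0), (10,7)} total cap 27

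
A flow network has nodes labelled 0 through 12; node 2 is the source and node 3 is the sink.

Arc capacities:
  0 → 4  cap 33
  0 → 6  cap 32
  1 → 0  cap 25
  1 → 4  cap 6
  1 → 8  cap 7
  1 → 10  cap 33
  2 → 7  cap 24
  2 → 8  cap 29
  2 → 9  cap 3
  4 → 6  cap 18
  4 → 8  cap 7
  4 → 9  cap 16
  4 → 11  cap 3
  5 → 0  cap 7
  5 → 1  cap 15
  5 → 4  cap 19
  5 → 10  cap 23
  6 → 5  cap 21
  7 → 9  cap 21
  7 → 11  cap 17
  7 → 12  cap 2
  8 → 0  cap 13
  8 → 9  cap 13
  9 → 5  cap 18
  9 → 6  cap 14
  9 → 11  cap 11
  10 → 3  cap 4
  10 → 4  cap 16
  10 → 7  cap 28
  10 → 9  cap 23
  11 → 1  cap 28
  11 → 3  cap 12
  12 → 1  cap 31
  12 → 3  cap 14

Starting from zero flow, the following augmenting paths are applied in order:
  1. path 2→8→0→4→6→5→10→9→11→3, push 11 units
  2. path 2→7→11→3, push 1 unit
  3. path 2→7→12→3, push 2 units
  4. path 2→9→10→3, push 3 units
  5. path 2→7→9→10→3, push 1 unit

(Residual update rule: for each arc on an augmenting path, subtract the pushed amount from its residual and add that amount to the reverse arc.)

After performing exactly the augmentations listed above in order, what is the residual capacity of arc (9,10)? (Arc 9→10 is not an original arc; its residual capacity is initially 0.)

after path 1 (2→8→0→4→6→5→10→9→11→3, push 11): res(9,10)=11
after path 2 (2→7→11→3, push 1): res(9,10)=11
after path 3 (2→7→12→3, push 2): res(9,10)=11
after path 4 (2→9→10→3, push 3): res(9,10)=8
after path 5 (2→7→9→10→3, push 1): res(9,10)=7

Residual capacity of (9,10): 7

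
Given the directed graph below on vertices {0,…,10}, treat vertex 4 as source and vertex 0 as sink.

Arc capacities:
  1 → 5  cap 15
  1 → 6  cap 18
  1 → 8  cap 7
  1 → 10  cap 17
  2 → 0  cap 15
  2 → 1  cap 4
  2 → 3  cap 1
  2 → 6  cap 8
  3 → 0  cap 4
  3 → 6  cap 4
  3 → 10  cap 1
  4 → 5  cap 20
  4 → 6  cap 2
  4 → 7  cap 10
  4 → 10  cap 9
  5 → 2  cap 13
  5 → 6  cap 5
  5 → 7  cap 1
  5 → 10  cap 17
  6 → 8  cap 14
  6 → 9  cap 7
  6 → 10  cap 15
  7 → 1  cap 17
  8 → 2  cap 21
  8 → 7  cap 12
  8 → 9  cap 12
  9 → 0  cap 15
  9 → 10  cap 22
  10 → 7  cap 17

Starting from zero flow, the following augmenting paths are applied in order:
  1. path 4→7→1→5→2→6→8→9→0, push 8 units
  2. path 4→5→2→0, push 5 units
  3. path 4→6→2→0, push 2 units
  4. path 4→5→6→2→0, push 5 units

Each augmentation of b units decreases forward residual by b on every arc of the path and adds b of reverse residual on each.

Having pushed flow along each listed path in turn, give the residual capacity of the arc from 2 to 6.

after path 1 (4→7→1→5→2→6→8→9→0, push 8): res(2,6)=0
after path 2 (4→5→2→0, push 5): res(2,6)=0
after path 3 (4→6→2→0, push 2): res(2,6)=2
after path 4 (4→5→6→2→0, push 5): res(2,6)=7

Residual capacity of (2,6): 7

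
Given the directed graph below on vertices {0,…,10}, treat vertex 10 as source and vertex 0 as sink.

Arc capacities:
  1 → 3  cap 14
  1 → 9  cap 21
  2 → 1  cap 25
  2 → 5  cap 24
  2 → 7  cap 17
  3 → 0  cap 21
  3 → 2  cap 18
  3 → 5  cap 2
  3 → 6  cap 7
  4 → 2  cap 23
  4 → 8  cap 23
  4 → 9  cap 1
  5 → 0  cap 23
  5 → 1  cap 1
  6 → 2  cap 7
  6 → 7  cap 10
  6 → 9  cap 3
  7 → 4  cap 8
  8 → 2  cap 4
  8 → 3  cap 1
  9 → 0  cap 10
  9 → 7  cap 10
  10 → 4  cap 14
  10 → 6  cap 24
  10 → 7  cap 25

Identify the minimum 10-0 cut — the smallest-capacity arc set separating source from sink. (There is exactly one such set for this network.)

augment #1: 10→4→9→0 push 1
augment #2: 10→6→9→0 push 3
augment #3: 10→4→2→5→0 push 13
augment #4: 10→6→2→5→0 push 7
augment #5: 10→7→4→2→5→0 push 3
augment #6: 10→7→4→8→3→0 push 1
augment #7: 10→7→4→2→1→3→0 push 4
max flow = 32; residual-reachable set from 10 gives S-side
cut edges (S→T): {(6,2), (6,9), (7,4), (10,4)} total cap 32

Min-cut arcs: {(6,2), (6,9), (7,4), (10,4)} (total capacity 32)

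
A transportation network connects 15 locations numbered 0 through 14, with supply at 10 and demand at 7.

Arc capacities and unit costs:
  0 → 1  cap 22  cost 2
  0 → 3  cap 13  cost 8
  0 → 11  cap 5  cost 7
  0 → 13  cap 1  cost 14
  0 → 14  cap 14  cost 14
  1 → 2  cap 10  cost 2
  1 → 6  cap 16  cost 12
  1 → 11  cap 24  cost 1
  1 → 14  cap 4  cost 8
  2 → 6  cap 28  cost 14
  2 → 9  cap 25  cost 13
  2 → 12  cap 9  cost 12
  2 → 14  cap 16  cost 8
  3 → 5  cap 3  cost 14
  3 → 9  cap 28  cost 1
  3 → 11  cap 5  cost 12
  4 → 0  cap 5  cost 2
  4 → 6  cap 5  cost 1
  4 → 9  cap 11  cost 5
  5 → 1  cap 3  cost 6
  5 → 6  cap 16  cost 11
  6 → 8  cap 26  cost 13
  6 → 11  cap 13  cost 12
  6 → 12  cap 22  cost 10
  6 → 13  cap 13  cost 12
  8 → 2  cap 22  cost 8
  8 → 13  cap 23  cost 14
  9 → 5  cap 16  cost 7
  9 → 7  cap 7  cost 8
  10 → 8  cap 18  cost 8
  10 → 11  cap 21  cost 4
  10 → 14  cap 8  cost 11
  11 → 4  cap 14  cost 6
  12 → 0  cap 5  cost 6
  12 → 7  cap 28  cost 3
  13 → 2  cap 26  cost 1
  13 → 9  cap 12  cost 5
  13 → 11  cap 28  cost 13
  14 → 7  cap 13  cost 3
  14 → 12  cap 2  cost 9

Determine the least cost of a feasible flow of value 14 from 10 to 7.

shortest-cost path #1: 10→14→7 push 8 @ unit cost 14 (adds 112)
shortest-cost path #2: 10→11→4→9→7 push 6 @ unit cost 23 (adds 138)
total cost = 250

Minimum cost for 14 units: 250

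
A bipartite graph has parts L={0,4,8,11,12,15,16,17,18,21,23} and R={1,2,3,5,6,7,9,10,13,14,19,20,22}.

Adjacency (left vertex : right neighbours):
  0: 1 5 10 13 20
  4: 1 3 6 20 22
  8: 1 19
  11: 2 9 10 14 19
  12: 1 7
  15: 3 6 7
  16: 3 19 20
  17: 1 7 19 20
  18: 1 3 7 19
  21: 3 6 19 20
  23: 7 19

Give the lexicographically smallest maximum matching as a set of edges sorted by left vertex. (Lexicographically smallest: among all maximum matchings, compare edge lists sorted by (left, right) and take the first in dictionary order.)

|M| = 9 (so the lex-smallest maximum matching has 9 edges)
process left vertices in ascending order; for each, take the smallest-labelled available neighbour that still permits 9 edges overall, or leave it unmatched if none does
lex-smallest matching: {0-5, 4-22, 8-1, 11-2, 12-7, 15-3, 16-19, 17-20, 21-6}

Lex-smallest maximum matching: {(0,5), (4,22), (8,1), (11,2), (12,7), (15,3), (16,19), (17,20), (21,6)}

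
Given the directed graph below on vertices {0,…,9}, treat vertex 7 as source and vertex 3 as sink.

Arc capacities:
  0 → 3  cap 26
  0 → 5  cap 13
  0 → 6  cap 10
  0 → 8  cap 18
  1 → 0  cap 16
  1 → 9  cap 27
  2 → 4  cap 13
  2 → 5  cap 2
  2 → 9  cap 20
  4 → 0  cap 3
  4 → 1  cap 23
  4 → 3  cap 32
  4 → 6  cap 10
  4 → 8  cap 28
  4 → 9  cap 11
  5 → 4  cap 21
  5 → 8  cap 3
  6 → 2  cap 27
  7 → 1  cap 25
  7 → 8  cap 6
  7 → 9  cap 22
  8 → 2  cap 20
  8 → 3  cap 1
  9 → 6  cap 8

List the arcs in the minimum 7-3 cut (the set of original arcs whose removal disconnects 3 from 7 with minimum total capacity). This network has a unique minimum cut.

Min-cut arcs: {(1,0), (7,8), (9,6)} (total capacity 30)

augment #1: 7→8→3 push 1
augment #2: 7→1→0→3 push 16
augment #3: 7→8→2→4→3 push 5
augment #4: 7→9→6→2→4→3 push 8
max flow = 30; residual-reachable set from 7 gives S-side
cut edges (S→T): {(1,0), (7,8), (9,6)} total cap 30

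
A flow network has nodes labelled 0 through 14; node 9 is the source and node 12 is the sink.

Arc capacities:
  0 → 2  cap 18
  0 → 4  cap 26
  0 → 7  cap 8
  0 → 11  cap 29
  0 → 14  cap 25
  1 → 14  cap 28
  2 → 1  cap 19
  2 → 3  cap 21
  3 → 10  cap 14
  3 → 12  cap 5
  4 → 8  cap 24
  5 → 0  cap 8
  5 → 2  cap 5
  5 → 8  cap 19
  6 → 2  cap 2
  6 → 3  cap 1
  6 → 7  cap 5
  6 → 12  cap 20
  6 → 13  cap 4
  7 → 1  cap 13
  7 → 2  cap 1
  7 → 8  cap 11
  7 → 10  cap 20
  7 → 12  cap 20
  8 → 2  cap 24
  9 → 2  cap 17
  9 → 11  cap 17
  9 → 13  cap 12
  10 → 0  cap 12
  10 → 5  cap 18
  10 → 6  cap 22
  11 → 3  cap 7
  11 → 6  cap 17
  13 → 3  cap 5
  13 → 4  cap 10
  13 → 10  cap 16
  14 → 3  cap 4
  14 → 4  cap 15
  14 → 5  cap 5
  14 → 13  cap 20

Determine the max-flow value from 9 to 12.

augment #1: 9→2→3→12 bottleneck 5, total now 5
augment #2: 9→11→6→12 bottleneck 17, total now 22
augment #3: 9→13→10→6→12 bottleneck 3, total now 25
augment #4: 9→13→10→0→7→12 bottleneck 8, total now 33
augment #5: 9→13→10→6→7→12 bottleneck 1, total now 34
augment #6: 9→2→3→10→6→7→12 bottleneck 4, total now 38

Maximum flow value: 38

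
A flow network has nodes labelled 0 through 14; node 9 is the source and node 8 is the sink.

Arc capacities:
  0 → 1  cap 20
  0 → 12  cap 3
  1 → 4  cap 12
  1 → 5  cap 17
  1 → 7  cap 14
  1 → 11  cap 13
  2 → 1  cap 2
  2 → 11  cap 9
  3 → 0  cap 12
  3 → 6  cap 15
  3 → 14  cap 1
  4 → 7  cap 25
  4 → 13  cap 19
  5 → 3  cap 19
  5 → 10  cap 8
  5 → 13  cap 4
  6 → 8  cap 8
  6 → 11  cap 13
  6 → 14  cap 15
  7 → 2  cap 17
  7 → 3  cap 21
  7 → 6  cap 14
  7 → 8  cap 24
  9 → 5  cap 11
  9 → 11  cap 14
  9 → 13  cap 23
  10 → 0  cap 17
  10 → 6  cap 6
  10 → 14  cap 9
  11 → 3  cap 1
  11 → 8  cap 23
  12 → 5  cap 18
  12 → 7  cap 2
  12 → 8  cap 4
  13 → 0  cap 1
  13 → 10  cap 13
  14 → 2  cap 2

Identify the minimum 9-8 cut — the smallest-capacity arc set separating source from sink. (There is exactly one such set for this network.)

augment #1: 9→11→8 push 14
augment #2: 9→5→3→6→8 push 8
augment #3: 9→13→0→12→8 push 1
augment #4: 9→5→3→0→12→8 push 2
augment #5: 9→5→3→6→11→8 push 1
augment #6: 9→13→10→6→11→8 push 6
augment #7: 9→13→10→0→1→7→8 push 7
max flow = 39; residual-reachable set from 9 gives S-side
cut edges (S→T): {(9,5), (9,11), (13,0), (13,10)} total cap 39

Min-cut arcs: {(9,5), (9,11), (13,0), (13,10)} (total capacity 39)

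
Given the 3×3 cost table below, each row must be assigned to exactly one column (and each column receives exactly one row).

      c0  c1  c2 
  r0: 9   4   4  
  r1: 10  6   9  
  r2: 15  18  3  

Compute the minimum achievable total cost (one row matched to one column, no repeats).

optimal assignment: row0→col1 (cost 4), row1→col0 (cost 10), row2→col2 (cost 3)
total = 4 + 10 + 3 = 17

Minimum assignment cost: 17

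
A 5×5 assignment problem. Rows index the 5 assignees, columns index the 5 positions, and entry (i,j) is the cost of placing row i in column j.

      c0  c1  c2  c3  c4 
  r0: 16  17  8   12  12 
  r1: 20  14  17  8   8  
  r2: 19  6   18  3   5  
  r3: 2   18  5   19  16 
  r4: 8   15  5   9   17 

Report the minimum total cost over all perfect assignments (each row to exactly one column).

one of 3 optimal assignments: row0→col2 (cost 8), row1→col4 (cost 8), row2→col1 (cost 6), row3→col0 (cost 2), row4→col3 (cost 9)
total = 8 + 8 + 6 + 2 + 9 = 33

Minimum assignment cost: 33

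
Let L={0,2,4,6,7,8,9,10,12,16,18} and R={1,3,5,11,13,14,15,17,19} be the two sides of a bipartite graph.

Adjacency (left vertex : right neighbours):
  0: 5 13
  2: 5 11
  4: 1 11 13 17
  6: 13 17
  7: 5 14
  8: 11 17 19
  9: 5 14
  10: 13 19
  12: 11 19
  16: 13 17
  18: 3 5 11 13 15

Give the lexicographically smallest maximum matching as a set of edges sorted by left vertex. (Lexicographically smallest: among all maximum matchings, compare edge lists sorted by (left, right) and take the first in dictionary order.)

|M| = 8 (so the lex-smallest maximum matching has 8 edges)
process left vertices in ascending order; for each, take the smallest-labelled available neighbour that still permits 8 edges overall, or leave it unmatched if none does
lex-smallest matching: {0-5, 2-11, 4-1, 6-13, 7-14, 8-17, 10-19, 18-3}

Lex-smallest maximum matching: {(0,5), (2,11), (4,1), (6,13), (7,14), (8,17), (10,19), (18,3)}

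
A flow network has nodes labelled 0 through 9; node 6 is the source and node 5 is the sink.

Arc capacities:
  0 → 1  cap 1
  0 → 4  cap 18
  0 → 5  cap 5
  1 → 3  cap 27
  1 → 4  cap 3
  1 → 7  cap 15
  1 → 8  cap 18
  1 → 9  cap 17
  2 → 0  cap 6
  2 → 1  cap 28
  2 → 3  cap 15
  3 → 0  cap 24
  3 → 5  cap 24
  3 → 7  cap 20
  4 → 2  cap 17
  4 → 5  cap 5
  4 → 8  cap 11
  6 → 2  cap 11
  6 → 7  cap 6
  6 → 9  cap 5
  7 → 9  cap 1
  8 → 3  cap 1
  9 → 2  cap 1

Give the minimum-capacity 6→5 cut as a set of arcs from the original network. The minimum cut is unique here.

augment #1: 6→2→0→5 push 5
augment #2: 6→2→3→5 push 6
augment #3: 6→9→2→3→5 push 1
max flow = 12; residual-reachable set from 6 gives S-side
cut edges (S→T): {(6,2), (9,2)} total cap 12

Min-cut arcs: {(6,2), (9,2)} (total capacity 12)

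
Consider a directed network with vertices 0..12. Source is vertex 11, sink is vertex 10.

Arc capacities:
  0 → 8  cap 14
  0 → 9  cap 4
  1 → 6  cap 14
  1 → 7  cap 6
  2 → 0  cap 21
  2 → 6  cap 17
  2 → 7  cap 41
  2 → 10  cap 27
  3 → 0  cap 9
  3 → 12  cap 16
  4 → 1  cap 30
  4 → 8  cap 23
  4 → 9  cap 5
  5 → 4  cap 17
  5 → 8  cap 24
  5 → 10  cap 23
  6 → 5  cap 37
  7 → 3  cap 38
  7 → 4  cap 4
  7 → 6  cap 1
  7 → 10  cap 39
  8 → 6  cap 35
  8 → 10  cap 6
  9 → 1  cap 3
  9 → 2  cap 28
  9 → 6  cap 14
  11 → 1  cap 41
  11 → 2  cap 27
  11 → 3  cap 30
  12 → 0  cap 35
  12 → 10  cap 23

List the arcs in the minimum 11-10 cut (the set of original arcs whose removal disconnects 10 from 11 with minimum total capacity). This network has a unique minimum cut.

Min-cut arcs: {(1,6), (1,7), (3,0), (3,12), (11,2)} (total capacity 72)

augment #1: 11→2→10 push 27
augment #2: 11→1→7→10 push 6
augment #3: 11→3→12→10 push 16
augment #4: 11→1→6→5→10 push 14
augment #5: 11→3→0→8→10 push 6
augment #6: 11→3→0→8→6→5→10 push 3
max flow = 72; residual-reachable set from 11 gives S-side
cut edges (S→T): {(1,6), (1,7), (3,0), (3,12), (11,2)} total cap 72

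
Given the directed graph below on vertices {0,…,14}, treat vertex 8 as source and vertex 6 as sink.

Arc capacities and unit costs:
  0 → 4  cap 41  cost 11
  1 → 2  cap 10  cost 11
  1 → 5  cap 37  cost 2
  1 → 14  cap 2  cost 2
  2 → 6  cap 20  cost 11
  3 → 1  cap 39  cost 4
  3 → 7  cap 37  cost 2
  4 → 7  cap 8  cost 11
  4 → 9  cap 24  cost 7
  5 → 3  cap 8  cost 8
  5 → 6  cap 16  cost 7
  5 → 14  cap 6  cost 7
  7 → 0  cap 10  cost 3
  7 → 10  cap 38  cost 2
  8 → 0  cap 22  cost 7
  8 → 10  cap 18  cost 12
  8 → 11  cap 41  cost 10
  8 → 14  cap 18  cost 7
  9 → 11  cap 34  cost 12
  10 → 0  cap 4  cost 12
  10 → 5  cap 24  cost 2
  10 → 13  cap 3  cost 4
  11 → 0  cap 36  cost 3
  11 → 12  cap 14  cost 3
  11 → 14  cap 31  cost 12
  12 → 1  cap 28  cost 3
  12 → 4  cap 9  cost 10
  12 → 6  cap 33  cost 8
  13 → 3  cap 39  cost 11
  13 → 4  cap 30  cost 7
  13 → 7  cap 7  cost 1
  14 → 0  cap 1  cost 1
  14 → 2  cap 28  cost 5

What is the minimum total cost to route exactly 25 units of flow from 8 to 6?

shortest-cost path #1: 8→11→12→6 push 14 @ unit cost 21 (adds 294)
shortest-cost path #2: 8→10→5→6 push 11 @ unit cost 21 (adds 231)
total cost = 525

Minimum cost for 25 units: 525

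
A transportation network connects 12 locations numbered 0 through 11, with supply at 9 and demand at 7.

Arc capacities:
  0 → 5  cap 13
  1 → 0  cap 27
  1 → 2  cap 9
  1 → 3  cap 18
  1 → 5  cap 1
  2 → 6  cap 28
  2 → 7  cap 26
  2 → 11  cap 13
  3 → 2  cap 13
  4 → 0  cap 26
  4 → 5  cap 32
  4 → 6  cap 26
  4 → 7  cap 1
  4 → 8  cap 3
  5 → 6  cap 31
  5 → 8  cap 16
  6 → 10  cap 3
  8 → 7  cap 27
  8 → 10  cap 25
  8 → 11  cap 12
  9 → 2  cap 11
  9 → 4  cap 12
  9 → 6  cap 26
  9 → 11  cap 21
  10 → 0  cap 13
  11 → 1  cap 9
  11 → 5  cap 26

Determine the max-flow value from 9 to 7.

augment #1: 9→2→7 bottleneck 11, total now 11
augment #2: 9→4→7 bottleneck 1, total now 12
augment #3: 9→4→8→7 bottleneck 3, total now 15
augment #4: 9→4→5→8→7 bottleneck 8, total now 23
augment #5: 9→11→1→2→7 bottleneck 9, total now 32
augment #6: 9→11→5→8→7 bottleneck 8, total now 40

Maximum flow value: 40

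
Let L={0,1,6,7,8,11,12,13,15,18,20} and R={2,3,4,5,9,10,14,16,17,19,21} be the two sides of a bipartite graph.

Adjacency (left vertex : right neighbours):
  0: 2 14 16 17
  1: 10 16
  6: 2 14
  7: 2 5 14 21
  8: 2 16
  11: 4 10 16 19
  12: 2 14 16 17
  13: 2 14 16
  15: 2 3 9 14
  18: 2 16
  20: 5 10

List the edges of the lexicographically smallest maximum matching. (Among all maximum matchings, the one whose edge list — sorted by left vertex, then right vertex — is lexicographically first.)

Lex-smallest maximum matching: {(0,2), (1,10), (6,14), (7,21), (8,16), (11,4), (12,17), (15,3), (20,5)}

|M| = 9 (so the lex-smallest maximum matching has 9 edges)
process left vertices in ascending order; for each, take the smallest-labelled available neighbour that still permits 9 edges overall, or leave it unmatched if none does
lex-smallest matching: {0-2, 1-10, 6-14, 7-21, 8-16, 11-4, 12-17, 15-3, 20-5}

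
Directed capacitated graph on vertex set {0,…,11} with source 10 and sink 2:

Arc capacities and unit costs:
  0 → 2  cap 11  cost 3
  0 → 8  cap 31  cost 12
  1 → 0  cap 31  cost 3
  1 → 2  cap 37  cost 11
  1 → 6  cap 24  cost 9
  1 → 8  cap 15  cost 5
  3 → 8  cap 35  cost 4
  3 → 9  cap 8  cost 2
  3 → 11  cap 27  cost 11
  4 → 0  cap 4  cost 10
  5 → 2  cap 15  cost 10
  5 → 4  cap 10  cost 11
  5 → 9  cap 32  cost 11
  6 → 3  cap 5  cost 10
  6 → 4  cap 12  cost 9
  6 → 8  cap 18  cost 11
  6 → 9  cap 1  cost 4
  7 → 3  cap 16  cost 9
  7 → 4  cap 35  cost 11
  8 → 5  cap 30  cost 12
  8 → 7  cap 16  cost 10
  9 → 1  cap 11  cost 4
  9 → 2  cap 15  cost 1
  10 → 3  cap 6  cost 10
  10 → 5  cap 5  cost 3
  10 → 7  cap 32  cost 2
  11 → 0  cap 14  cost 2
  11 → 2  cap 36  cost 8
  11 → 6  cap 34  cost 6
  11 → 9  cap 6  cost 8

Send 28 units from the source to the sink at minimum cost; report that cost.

Minimum cost for 28 units: 584

shortest-cost path #1: 10→5→2 push 5 @ unit cost 13 (adds 65)
shortest-cost path #2: 10→3→9→2 push 6 @ unit cost 13 (adds 78)
shortest-cost path #3: 10→7→3→9→2 push 2 @ unit cost 14 (adds 28)
shortest-cost path #4: 10→7→4→0→2 push 4 @ unit cost 26 (adds 104)
shortest-cost path #5: 10→7→3→11→0→2 push 7 @ unit cost 27 (adds 189)
shortest-cost path #6: 10→7→3→11→2 push 4 @ unit cost 30 (adds 120)
total cost = 584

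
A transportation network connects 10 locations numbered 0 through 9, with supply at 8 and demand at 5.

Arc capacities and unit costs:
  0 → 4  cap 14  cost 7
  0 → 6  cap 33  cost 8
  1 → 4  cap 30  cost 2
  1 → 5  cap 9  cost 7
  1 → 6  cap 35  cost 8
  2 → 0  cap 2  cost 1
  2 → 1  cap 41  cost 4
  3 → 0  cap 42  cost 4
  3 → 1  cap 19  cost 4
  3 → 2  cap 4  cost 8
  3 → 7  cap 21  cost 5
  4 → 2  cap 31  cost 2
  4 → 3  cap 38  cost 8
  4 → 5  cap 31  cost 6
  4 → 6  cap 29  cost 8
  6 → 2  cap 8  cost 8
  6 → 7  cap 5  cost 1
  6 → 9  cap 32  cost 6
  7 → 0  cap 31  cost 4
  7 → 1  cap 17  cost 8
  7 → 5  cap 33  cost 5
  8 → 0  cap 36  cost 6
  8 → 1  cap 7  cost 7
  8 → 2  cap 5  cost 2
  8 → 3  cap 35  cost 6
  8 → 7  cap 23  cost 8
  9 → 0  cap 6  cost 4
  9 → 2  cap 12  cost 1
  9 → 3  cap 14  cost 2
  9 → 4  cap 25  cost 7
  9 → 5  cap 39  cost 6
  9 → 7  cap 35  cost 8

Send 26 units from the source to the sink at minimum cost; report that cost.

shortest-cost path #1: 8→7→5 push 23 @ unit cost 13 (adds 299)
shortest-cost path #2: 8→2→1→5 push 3 @ unit cost 13 (adds 39)
total cost = 338

Minimum cost for 26 units: 338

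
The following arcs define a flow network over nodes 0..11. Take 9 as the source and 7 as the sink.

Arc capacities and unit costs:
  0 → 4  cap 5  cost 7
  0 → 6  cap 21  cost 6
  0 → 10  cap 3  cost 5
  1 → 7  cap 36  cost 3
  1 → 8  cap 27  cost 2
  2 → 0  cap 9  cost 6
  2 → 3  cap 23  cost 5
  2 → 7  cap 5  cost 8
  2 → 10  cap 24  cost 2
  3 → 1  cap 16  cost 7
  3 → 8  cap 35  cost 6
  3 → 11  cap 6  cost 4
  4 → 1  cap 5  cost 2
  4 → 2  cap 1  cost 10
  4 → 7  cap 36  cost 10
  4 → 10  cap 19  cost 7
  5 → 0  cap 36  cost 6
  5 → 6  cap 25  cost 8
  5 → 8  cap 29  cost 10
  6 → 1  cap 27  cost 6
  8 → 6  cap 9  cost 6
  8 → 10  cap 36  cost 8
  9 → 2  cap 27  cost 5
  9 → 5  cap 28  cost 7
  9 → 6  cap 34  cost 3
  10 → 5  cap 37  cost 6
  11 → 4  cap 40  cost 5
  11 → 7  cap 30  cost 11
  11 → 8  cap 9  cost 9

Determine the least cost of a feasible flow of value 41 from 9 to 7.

Minimum cost for 41 units: 569

shortest-cost path #1: 9→6→1→7 push 27 @ unit cost 12 (adds 324)
shortest-cost path #2: 9→2→7 push 5 @ unit cost 13 (adds 65)
shortest-cost path #3: 9→2→3→1→7 push 9 @ unit cost 20 (adds 180)
total cost = 569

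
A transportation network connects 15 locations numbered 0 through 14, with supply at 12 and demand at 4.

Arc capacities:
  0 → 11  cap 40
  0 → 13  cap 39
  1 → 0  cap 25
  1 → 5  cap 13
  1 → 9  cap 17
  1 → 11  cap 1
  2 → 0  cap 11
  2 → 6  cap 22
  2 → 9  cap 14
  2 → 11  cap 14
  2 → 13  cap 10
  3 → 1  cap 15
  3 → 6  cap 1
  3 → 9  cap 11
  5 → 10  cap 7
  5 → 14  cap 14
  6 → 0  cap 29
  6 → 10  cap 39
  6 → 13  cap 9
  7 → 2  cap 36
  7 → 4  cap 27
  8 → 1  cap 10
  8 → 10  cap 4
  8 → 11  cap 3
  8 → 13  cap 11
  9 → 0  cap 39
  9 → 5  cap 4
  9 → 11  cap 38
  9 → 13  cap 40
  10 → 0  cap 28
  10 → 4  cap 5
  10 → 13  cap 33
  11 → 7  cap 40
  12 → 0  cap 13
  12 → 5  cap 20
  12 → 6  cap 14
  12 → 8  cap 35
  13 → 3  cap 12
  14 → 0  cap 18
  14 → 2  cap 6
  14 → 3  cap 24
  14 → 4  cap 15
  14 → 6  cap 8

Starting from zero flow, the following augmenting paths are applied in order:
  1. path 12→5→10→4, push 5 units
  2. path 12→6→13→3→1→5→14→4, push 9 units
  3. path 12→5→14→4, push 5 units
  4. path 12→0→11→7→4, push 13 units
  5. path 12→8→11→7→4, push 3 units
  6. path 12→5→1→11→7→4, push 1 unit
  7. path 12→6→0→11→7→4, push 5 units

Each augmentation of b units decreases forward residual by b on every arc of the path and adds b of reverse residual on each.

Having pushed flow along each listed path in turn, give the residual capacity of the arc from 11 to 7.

after path 1 (12→5→10→4, push 5): res(11,7)=40
after path 2 (12→6→13→3→1→5→14→4, push 9): res(11,7)=40
after path 3 (12→5→14→4, push 5): res(11,7)=40
after path 4 (12→0→11→7→4, push 13): res(11,7)=27
after path 5 (12→8→11→7→4, push 3): res(11,7)=24
after path 6 (12→5→1→11→7→4, push 1): res(11,7)=23
after path 7 (12→6→0→11→7→4, push 5): res(11,7)=18

Residual capacity of (11,7): 18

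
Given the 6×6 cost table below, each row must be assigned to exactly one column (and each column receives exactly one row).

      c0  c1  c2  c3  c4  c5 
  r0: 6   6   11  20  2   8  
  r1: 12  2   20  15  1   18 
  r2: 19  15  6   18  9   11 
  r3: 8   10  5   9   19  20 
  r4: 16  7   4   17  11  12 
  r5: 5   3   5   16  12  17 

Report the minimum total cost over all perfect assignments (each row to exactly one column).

Minimum assignment cost: 33

optimal assignment: row0→col4 (cost 2), row1→col1 (cost 2), row2→col5 (cost 11), row3→col3 (cost 9), row4→col2 (cost 4), row5→col0 (cost 5)
total = 2 + 2 + 11 + 9 + 4 + 5 = 33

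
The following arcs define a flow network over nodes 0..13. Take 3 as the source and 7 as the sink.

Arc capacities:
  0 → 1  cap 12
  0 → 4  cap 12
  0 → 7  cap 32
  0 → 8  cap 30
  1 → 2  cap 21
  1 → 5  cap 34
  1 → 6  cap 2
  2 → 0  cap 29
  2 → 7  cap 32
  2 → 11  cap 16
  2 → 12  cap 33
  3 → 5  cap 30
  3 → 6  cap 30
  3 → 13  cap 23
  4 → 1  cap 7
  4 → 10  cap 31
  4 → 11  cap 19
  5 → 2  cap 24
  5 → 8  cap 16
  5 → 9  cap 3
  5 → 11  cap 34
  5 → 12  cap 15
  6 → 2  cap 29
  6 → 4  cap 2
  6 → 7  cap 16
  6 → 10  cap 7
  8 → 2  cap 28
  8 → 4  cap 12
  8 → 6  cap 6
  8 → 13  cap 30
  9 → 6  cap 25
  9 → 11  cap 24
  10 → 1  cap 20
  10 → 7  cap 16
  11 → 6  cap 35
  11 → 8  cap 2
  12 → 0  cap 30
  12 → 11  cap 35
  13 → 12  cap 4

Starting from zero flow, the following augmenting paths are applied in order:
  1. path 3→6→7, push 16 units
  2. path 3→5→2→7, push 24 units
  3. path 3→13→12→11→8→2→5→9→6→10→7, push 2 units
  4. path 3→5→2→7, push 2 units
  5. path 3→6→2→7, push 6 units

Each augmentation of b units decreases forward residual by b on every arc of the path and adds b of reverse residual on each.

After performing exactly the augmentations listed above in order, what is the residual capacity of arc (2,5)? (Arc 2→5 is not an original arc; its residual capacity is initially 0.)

Residual capacity of (2,5): 24

after path 1 (3→6→7, push 16): res(2,5)=0
after path 2 (3→5→2→7, push 24): res(2,5)=24
after path 3 (3→13→12→11→8→2→5→9→6→10→7, push 2): res(2,5)=22
after path 4 (3→5→2→7, push 2): res(2,5)=24
after path 5 (3→6→2→7, push 6): res(2,5)=24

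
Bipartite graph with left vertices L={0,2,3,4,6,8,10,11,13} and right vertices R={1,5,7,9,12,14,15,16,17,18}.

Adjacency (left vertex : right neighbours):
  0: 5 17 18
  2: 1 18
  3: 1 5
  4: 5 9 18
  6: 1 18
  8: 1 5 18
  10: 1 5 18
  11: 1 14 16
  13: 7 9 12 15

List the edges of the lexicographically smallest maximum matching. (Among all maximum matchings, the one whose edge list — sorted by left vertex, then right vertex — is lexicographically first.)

|M| = 7 (so the lex-smallest maximum matching has 7 edges)
process left vertices in ascending order; for each, take the smallest-labelled available neighbour that still permits 7 edges overall, or leave it unmatched if none does
lex-smallest matching: {0-17, 2-1, 3-5, 4-9, 6-18, 11-14, 13-7}

Lex-smallest maximum matching: {(0,17), (2,1), (3,5), (4,9), (6,18), (11,14), (13,7)}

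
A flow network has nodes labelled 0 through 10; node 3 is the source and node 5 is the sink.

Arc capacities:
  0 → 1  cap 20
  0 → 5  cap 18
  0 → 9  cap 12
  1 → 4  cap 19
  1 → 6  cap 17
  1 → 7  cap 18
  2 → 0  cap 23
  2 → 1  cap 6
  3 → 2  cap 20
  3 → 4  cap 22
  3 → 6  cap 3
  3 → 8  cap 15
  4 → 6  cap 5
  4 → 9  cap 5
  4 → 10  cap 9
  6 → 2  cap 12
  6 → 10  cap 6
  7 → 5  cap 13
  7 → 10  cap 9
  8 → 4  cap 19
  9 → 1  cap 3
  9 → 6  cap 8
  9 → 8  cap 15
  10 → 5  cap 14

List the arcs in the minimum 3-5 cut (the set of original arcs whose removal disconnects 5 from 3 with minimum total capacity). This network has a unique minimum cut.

Min-cut arcs: {(3,2), (3,6), (4,6), (4,9), (4,10)} (total capacity 42)

augment #1: 3→2→0→5 push 18
augment #2: 3→4→10→5 push 9
augment #3: 3→6→10→5 push 3
augment #4: 3→2→1→7→5 push 2
augment #5: 3→4→6→10→5 push 2
augment #6: 3→4→9→1→7→5 push 3
augment #7: 3→4→6→2→1→7→5 push 3
augment #8: 3→4→9→6→2→1→7→5 push 1
augment #9: 3→4→9→6→2→0→1→7→5 push 1
max flow = 42; residual-reachable set from 3 gives S-side
cut edges (S→T): {(3,2), (3,6), (4,6), (4,9), (4,10)} total cap 42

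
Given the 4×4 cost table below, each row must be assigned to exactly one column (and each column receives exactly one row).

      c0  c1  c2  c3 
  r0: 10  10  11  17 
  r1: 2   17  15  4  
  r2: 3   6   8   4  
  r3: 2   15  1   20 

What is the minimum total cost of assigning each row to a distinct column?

optimal assignment: row0→col1 (cost 10), row1→col0 (cost 2), row2→col3 (cost 4), row3→col2 (cost 1)
total = 10 + 2 + 4 + 1 = 17

Minimum assignment cost: 17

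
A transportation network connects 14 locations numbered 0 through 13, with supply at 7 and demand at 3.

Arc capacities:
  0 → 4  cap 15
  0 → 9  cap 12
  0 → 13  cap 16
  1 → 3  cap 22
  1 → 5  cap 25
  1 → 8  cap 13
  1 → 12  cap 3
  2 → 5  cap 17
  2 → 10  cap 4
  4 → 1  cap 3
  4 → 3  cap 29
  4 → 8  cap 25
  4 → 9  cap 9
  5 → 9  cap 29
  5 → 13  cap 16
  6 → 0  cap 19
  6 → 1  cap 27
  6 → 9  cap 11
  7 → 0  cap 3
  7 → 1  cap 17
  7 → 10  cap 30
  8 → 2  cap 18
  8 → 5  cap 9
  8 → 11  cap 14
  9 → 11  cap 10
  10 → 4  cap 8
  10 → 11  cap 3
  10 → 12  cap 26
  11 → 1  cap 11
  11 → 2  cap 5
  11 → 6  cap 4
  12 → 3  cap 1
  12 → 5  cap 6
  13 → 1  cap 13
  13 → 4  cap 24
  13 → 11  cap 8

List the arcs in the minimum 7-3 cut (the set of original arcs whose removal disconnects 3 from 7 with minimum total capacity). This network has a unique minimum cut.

Min-cut arcs: {(7,0), (7,1), (10,4), (10,11), (12,3), (12,5)} (total capacity 38)

augment #1: 7→1→3 push 17
augment #2: 7→0→4→3 push 3
augment #3: 7→10→4→3 push 8
augment #4: 7→10→12→3 push 1
augment #5: 7→10→11→1→3 push 3
augment #6: 7→10→12→5→13→1→3 push 2
augment #7: 7→10→12→5→13→4→3 push 4
max flow = 38; residual-reachable set from 7 gives S-side
cut edges (S→T): {(7,0), (7,1), (10,4), (10,11), (12,3), (12,5)} total cap 38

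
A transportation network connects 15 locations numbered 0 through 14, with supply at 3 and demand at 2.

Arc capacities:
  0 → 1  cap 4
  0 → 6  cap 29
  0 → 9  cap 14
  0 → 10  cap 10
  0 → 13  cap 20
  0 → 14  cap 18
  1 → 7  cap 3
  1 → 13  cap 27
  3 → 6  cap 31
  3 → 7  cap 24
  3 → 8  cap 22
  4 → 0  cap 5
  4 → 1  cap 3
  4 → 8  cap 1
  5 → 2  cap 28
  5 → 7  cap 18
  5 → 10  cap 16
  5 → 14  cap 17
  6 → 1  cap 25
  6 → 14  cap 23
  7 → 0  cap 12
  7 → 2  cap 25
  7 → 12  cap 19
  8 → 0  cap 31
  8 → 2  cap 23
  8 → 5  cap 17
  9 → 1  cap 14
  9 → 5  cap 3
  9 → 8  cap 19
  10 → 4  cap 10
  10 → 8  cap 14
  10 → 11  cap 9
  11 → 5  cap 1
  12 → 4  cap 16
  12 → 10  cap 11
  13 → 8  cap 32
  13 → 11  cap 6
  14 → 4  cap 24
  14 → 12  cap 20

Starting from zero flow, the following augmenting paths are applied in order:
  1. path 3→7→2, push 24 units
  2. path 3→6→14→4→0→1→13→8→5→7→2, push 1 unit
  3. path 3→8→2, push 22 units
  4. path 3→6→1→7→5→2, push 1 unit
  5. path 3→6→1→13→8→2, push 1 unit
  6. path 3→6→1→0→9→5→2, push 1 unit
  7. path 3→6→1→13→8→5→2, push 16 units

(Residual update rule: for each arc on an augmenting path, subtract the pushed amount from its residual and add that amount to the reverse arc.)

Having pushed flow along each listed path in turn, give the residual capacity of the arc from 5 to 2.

Residual capacity of (5,2): 10

after path 1 (3→7→2, push 24): res(5,2)=28
after path 2 (3→6→14→4→0→1→13→8→5→7→2, push 1): res(5,2)=28
after path 3 (3→8→2, push 22): res(5,2)=28
after path 4 (3→6→1→7→5→2, push 1): res(5,2)=27
after path 5 (3→6→1→13→8→2, push 1): res(5,2)=27
after path 6 (3→6→1→0→9→5→2, push 1): res(5,2)=26
after path 7 (3→6→1→13→8→5→2, push 16): res(5,2)=10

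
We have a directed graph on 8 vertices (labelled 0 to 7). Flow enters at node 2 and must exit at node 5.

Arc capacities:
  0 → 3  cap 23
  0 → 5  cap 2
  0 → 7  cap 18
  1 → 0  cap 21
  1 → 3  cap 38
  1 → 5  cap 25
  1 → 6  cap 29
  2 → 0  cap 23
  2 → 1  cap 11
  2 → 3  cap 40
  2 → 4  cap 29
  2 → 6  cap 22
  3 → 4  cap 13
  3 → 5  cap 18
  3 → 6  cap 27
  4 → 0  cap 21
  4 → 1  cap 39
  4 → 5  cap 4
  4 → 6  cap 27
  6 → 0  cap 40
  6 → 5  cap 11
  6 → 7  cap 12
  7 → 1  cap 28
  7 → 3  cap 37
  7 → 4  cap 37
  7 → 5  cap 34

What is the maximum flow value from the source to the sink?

Maximum flow value: 90

augment #1: 2→0→5 bottleneck 2, total now 2
augment #2: 2→1→5 bottleneck 11, total now 13
augment #3: 2→3→5 bottleneck 18, total now 31
augment #4: 2→4→5 bottleneck 4, total now 35
augment #5: 2→6→5 bottleneck 11, total now 46
augment #6: 2→0→7→5 bottleneck 18, total now 64
augment #7: 2→4→1→5 bottleneck 14, total now 78
augment #8: 2→6→7→5 bottleneck 11, total now 89
augment #9: 2→3→6→7→5 bottleneck 1, total now 90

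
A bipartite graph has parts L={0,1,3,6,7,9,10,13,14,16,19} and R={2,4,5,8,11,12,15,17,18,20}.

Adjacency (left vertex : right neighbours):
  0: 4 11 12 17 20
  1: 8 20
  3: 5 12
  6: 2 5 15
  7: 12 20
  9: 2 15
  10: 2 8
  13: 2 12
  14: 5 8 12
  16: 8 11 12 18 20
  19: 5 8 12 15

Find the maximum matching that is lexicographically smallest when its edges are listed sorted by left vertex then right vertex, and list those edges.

Lex-smallest maximum matching: {(0,4), (1,8), (3,5), (6,2), (7,20), (9,15), (13,12), (16,11)}

|M| = 8 (so the lex-smallest maximum matching has 8 edges)
process left vertices in ascending order; for each, take the smallest-labelled available neighbour that still permits 8 edges overall, or leave it unmatched if none does
lex-smallest matching: {0-4, 1-8, 3-5, 6-2, 7-20, 9-15, 13-12, 16-11}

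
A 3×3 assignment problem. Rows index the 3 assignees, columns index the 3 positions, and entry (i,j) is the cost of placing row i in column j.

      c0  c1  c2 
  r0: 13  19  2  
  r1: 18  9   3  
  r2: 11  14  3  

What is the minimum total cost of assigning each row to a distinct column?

optimal assignment: row0→col2 (cost 2), row1→col1 (cost 9), row2→col0 (cost 11)
total = 2 + 9 + 11 = 22

Minimum assignment cost: 22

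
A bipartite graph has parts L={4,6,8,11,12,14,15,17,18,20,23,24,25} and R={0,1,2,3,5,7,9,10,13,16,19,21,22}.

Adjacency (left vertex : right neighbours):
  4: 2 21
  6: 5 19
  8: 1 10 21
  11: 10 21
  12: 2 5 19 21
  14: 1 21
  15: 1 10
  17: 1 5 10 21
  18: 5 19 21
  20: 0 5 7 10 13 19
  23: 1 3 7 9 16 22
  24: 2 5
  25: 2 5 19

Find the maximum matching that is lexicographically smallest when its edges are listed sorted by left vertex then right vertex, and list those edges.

Lex-smallest maximum matching: {(4,2), (6,5), (8,1), (11,10), (12,19), (14,21), (20,0), (23,3)}

|M| = 8 (so the lex-smallest maximum matching has 8 edges)
process left vertices in ascending order; for each, take the smallest-labelled available neighbour that still permits 8 edges overall, or leave it unmatched if none does
lex-smallest matching: {4-2, 6-5, 8-1, 11-10, 12-19, 14-21, 20-0, 23-3}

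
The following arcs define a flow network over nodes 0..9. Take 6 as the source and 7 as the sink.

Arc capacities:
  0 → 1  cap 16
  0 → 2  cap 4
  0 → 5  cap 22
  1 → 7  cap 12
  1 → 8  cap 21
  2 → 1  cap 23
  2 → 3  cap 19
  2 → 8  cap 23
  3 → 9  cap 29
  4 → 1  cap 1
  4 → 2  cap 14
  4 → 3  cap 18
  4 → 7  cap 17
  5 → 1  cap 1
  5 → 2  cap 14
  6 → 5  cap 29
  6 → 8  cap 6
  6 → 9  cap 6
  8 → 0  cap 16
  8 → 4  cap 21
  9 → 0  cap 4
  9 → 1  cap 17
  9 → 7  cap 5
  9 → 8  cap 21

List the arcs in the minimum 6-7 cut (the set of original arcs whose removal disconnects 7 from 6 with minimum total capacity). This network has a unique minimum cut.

augment #1: 6→9→7 push 5
augment #2: 6→5→1→7 push 1
augment #3: 6→8→4→7 push 6
augment #4: 6→9→1→7 push 1
augment #5: 6→5→2→1→7 push 10
augment #6: 6→5→2→8→4→7 push 4
max flow = 27; residual-reachable set from 6 gives S-side
cut edges (S→T): {(5,1), (5,2), (6,8), (6,9)} total cap 27

Min-cut arcs: {(5,1), (5,2), (6,8), (6,9)} (total capacity 27)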